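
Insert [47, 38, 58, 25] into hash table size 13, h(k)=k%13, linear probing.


Insert 47: h=8 -> slot 8
Insert 38: h=12 -> slot 12
Insert 58: h=6 -> slot 6
Insert 25: h=12, 1 probes -> slot 0

Table: [25, None, None, None, None, None, 58, None, 47, None, None, None, 38]


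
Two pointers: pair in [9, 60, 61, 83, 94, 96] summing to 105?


lo=0(9)+hi=5(96)=105

Yes: 9+96=105


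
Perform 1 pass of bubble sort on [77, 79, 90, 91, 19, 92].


Initial: [77, 79, 90, 91, 19, 92]
Pass 1: [77, 79, 90, 19, 91, 92] (1 swaps)

After 1 pass: [77, 79, 90, 19, 91, 92]


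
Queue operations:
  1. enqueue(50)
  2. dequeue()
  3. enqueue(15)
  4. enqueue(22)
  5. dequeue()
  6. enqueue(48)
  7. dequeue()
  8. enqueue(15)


enqueue(50) -> [50]
dequeue()->50, []
enqueue(15) -> [15]
enqueue(22) -> [15, 22]
dequeue()->15, [22]
enqueue(48) -> [22, 48]
dequeue()->22, [48]
enqueue(15) -> [48, 15]

Final queue: [48, 15]


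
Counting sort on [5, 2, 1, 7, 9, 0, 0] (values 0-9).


Input: [5, 2, 1, 7, 9, 0, 0]
Counts: [2, 1, 1, 0, 0, 1, 0, 1, 0, 1]

Sorted: [0, 0, 1, 2, 5, 7, 9]


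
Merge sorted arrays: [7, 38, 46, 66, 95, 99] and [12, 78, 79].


Take 7 from A
Take 12 from B
Take 38 from A
Take 46 from A
Take 66 from A
Take 78 from B
Take 79 from B

Merged: [7, 12, 38, 46, 66, 78, 79, 95, 99]


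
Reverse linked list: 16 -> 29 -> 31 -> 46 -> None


Step 1: curr=16, set curr.next=prev(None) | reversed so far: 16
Step 2: curr=29, set curr.next=prev(16) | reversed so far: 29 -> 16
Step 3: curr=31, set curr.next=prev(29) | reversed so far: 31 -> 29 -> 16
Step 4: curr=46, set curr.next=prev(31) | reversed so far: 46 -> 31 -> 29 -> 16

46 -> 31 -> 29 -> 16 -> None


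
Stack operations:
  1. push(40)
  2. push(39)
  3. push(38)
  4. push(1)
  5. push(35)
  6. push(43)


push(40) -> [40]
push(39) -> [40, 39]
push(38) -> [40, 39, 38]
push(1) -> [40, 39, 38, 1]
push(35) -> [40, 39, 38, 1, 35]
push(43) -> [40, 39, 38, 1, 35, 43]

Final stack: [40, 39, 38, 1, 35, 43]


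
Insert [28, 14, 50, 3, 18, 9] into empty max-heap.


Insert 28: [28]
Insert 14: [28, 14]
Insert 50: [50, 14, 28]
Insert 3: [50, 14, 28, 3]
Insert 18: [50, 18, 28, 3, 14]
Insert 9: [50, 18, 28, 3, 14, 9]

Final heap: [50, 18, 28, 3, 14, 9]


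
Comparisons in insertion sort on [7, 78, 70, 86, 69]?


Algorithm: insertion sort
Input: [7, 78, 70, 86, 69]
Sorted: [7, 69, 70, 78, 86]

8


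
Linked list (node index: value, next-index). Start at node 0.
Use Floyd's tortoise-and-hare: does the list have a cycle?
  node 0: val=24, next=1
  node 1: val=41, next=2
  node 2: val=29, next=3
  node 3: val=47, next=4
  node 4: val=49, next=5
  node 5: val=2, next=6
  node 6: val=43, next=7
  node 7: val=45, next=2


Floyd's tortoise (slow, +1) and hare (fast, +2):
  init: slow=0, fast=0
  step 1: slow=1, fast=2
  step 2: slow=2, fast=4
  step 3: slow=3, fast=6
  step 4: slow=4, fast=2
  step 5: slow=5, fast=4
  step 6: slow=6, fast=6
  slow == fast at node 6: cycle detected

Cycle: yes


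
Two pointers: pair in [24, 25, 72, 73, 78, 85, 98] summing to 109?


lo=0(24)+hi=6(98)=122
lo=0(24)+hi=5(85)=109

Yes: 24+85=109


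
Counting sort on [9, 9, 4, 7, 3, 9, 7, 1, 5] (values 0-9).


Input: [9, 9, 4, 7, 3, 9, 7, 1, 5]
Counts: [0, 1, 0, 1, 1, 1, 0, 2, 0, 3]

Sorted: [1, 3, 4, 5, 7, 7, 9, 9, 9]


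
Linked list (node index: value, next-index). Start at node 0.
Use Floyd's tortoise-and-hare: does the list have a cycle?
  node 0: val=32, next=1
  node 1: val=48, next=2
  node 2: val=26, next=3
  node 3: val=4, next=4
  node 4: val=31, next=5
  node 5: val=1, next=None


Floyd's tortoise (slow, +1) and hare (fast, +2):
  init: slow=0, fast=0
  step 1: slow=1, fast=2
  step 2: slow=2, fast=4
  step 3: fast 4->5->None, no cycle

Cycle: no


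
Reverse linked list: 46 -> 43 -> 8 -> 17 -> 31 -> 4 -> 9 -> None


Step 1: curr=46, set curr.next=prev(None) | reversed so far: 46
Step 2: curr=43, set curr.next=prev(46) | reversed so far: 43 -> 46
Step 3: curr=8, set curr.next=prev(43) | reversed so far: 8 -> 43 -> 46
Step 4: curr=17, set curr.next=prev(8) | reversed so far: 17 -> 8 -> 43 -> 46
Step 5: curr=31, set curr.next=prev(17) | reversed so far: 31 -> 17 -> 8 -> 43 -> 46
Step 6: curr=4, set curr.next=prev(31) | reversed so far: 4 -> 31 -> 17 -> 8 -> 43 -> 46
Step 7: curr=9, set curr.next=prev(4) | reversed so far: 9 -> 4 -> 31 -> 17 -> 8 -> 43 -> 46

9 -> 4 -> 31 -> 17 -> 8 -> 43 -> 46 -> None


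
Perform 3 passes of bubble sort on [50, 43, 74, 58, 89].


Initial: [50, 43, 74, 58, 89]
Pass 1: [43, 50, 58, 74, 89] (2 swaps)
Pass 2: [43, 50, 58, 74, 89] (0 swaps)
Pass 3: [43, 50, 58, 74, 89] (0 swaps)

After 3 passes: [43, 50, 58, 74, 89]


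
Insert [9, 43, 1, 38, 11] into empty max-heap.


Insert 9: [9]
Insert 43: [43, 9]
Insert 1: [43, 9, 1]
Insert 38: [43, 38, 1, 9]
Insert 11: [43, 38, 1, 9, 11]

Final heap: [43, 38, 1, 9, 11]


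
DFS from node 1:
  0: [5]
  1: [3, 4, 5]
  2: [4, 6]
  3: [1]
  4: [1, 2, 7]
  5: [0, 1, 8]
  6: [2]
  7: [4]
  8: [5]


Visit 1, push [5, 4, 3]
Visit 3, push []
Visit 4, push [7, 2]
Visit 2, push [6]
Visit 6, push []
Visit 7, push []
Visit 5, push [8, 0]
Visit 0, push []
Visit 8, push []

DFS order: [1, 3, 4, 2, 6, 7, 5, 0, 8]


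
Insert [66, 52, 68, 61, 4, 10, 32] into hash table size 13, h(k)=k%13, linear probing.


Insert 66: h=1 -> slot 1
Insert 52: h=0 -> slot 0
Insert 68: h=3 -> slot 3
Insert 61: h=9 -> slot 9
Insert 4: h=4 -> slot 4
Insert 10: h=10 -> slot 10
Insert 32: h=6 -> slot 6

Table: [52, 66, None, 68, 4, None, 32, None, None, 61, 10, None, None]


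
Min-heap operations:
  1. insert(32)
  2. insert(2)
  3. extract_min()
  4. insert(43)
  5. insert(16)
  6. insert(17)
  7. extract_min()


insert(32) -> [32]
insert(2) -> [2, 32]
extract_min()->2, [32]
insert(43) -> [32, 43]
insert(16) -> [16, 43, 32]
insert(17) -> [16, 17, 32, 43]
extract_min()->16, [17, 43, 32]

Final heap: [17, 43, 32]


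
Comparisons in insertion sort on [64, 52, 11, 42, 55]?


Algorithm: insertion sort
Input: [64, 52, 11, 42, 55]
Sorted: [11, 42, 52, 55, 64]

8


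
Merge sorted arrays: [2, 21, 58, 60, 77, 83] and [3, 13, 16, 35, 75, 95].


Take 2 from A
Take 3 from B
Take 13 from B
Take 16 from B
Take 21 from A
Take 35 from B
Take 58 from A
Take 60 from A
Take 75 from B
Take 77 from A
Take 83 from A

Merged: [2, 3, 13, 16, 21, 35, 58, 60, 75, 77, 83, 95]


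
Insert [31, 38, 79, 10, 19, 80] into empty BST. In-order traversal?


Insert 31: root
Insert 38: R from 31
Insert 79: R from 31 -> R from 38
Insert 10: L from 31
Insert 19: L from 31 -> R from 10
Insert 80: R from 31 -> R from 38 -> R from 79

In-order: [10, 19, 31, 38, 79, 80]


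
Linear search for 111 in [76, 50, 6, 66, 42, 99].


i=0: 76!=111
i=1: 50!=111
i=2: 6!=111
i=3: 66!=111
i=4: 42!=111
i=5: 99!=111

Not found, 6 comps


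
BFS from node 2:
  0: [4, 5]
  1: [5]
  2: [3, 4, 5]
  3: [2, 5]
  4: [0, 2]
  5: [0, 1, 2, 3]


Visit 2, enqueue [3, 4, 5]
Visit 3, enqueue []
Visit 4, enqueue [0]
Visit 5, enqueue [1]
Visit 0, enqueue []
Visit 1, enqueue []

BFS order: [2, 3, 4, 5, 0, 1]


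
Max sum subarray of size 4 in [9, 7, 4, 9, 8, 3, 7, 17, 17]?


[0:4]: 29
[1:5]: 28
[2:6]: 24
[3:7]: 27
[4:8]: 35
[5:9]: 44

Max: 44 at [5:9]


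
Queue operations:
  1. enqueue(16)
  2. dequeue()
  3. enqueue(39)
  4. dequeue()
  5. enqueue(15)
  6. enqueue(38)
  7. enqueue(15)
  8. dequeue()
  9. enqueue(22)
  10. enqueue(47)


enqueue(16) -> [16]
dequeue()->16, []
enqueue(39) -> [39]
dequeue()->39, []
enqueue(15) -> [15]
enqueue(38) -> [15, 38]
enqueue(15) -> [15, 38, 15]
dequeue()->15, [38, 15]
enqueue(22) -> [38, 15, 22]
enqueue(47) -> [38, 15, 22, 47]

Final queue: [38, 15, 22, 47]


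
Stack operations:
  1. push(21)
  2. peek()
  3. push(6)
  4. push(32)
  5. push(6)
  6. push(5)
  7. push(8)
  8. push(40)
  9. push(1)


push(21) -> [21]
peek()->21
push(6) -> [21, 6]
push(32) -> [21, 6, 32]
push(6) -> [21, 6, 32, 6]
push(5) -> [21, 6, 32, 6, 5]
push(8) -> [21, 6, 32, 6, 5, 8]
push(40) -> [21, 6, 32, 6, 5, 8, 40]
push(1) -> [21, 6, 32, 6, 5, 8, 40, 1]

Final stack: [21, 6, 32, 6, 5, 8, 40, 1]


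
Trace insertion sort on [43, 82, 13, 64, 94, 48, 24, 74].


Initial: [43, 82, 13, 64, 94, 48, 24, 74]
Insert 82: [43, 82, 13, 64, 94, 48, 24, 74]
Insert 13: [13, 43, 82, 64, 94, 48, 24, 74]
Insert 64: [13, 43, 64, 82, 94, 48, 24, 74]
Insert 94: [13, 43, 64, 82, 94, 48, 24, 74]
Insert 48: [13, 43, 48, 64, 82, 94, 24, 74]
Insert 24: [13, 24, 43, 48, 64, 82, 94, 74]
Insert 74: [13, 24, 43, 48, 64, 74, 82, 94]

Sorted: [13, 24, 43, 48, 64, 74, 82, 94]


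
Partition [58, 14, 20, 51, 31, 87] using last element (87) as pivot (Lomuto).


Pivot: 87
  58 <= 87: advance i (no swap)
  14 <= 87: advance i (no swap)
  20 <= 87: advance i (no swap)
  51 <= 87: advance i (no swap)
  31 <= 87: advance i (no swap)
Place pivot at 5: [58, 14, 20, 51, 31, 87]

Partitioned: [58, 14, 20, 51, 31, 87]


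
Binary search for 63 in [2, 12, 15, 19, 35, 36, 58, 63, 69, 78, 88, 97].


Step 1: lo=0, hi=11, mid=5, val=36
Step 2: lo=6, hi=11, mid=8, val=69
Step 3: lo=6, hi=7, mid=6, val=58
Step 4: lo=7, hi=7, mid=7, val=63

Found at index 7


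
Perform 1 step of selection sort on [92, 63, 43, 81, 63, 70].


Initial: [92, 63, 43, 81, 63, 70]
Step 1: min=43 at 2
  Swap: [43, 63, 92, 81, 63, 70]

After 1 step: [43, 63, 92, 81, 63, 70]


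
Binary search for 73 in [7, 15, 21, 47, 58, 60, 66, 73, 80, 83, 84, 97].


Step 1: lo=0, hi=11, mid=5, val=60
Step 2: lo=6, hi=11, mid=8, val=80
Step 3: lo=6, hi=7, mid=6, val=66
Step 4: lo=7, hi=7, mid=7, val=73

Found at index 7


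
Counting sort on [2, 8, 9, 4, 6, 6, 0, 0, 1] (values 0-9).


Input: [2, 8, 9, 4, 6, 6, 0, 0, 1]
Counts: [2, 1, 1, 0, 1, 0, 2, 0, 1, 1]

Sorted: [0, 0, 1, 2, 4, 6, 6, 8, 9]


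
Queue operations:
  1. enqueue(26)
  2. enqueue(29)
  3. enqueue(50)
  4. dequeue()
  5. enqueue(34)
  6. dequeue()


enqueue(26) -> [26]
enqueue(29) -> [26, 29]
enqueue(50) -> [26, 29, 50]
dequeue()->26, [29, 50]
enqueue(34) -> [29, 50, 34]
dequeue()->29, [50, 34]

Final queue: [50, 34]


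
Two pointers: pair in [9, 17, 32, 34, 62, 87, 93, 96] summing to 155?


lo=0(9)+hi=7(96)=105
lo=1(17)+hi=7(96)=113
lo=2(32)+hi=7(96)=128
lo=3(34)+hi=7(96)=130
lo=4(62)+hi=7(96)=158
lo=4(62)+hi=6(93)=155

Yes: 62+93=155


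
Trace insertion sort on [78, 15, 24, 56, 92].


Initial: [78, 15, 24, 56, 92]
Insert 15: [15, 78, 24, 56, 92]
Insert 24: [15, 24, 78, 56, 92]
Insert 56: [15, 24, 56, 78, 92]
Insert 92: [15, 24, 56, 78, 92]

Sorted: [15, 24, 56, 78, 92]


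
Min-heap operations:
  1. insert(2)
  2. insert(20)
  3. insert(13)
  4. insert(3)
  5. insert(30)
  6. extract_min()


insert(2) -> [2]
insert(20) -> [2, 20]
insert(13) -> [2, 20, 13]
insert(3) -> [2, 3, 13, 20]
insert(30) -> [2, 3, 13, 20, 30]
extract_min()->2, [3, 20, 13, 30]

Final heap: [3, 20, 13, 30]


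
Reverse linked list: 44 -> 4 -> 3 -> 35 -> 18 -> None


Step 1: curr=44, set curr.next=prev(None) | reversed so far: 44
Step 2: curr=4, set curr.next=prev(44) | reversed so far: 4 -> 44
Step 3: curr=3, set curr.next=prev(4) | reversed so far: 3 -> 4 -> 44
Step 4: curr=35, set curr.next=prev(3) | reversed so far: 35 -> 3 -> 4 -> 44
Step 5: curr=18, set curr.next=prev(35) | reversed so far: 18 -> 35 -> 3 -> 4 -> 44

18 -> 35 -> 3 -> 4 -> 44 -> None


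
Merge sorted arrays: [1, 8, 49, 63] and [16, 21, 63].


Take 1 from A
Take 8 from A
Take 16 from B
Take 21 from B
Take 49 from A
Take 63 from A

Merged: [1, 8, 16, 21, 49, 63, 63]


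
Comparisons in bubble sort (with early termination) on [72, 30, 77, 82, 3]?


Algorithm: bubble sort (with early termination)
Input: [72, 30, 77, 82, 3]
Sorted: [3, 30, 72, 77, 82]

10


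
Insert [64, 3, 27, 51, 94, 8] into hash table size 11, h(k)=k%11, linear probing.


Insert 64: h=9 -> slot 9
Insert 3: h=3 -> slot 3
Insert 27: h=5 -> slot 5
Insert 51: h=7 -> slot 7
Insert 94: h=6 -> slot 6
Insert 8: h=8 -> slot 8

Table: [None, None, None, 3, None, 27, 94, 51, 8, 64, None]


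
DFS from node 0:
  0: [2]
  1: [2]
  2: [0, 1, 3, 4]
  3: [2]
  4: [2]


Visit 0, push [2]
Visit 2, push [4, 3, 1]
Visit 1, push []
Visit 3, push []
Visit 4, push []

DFS order: [0, 2, 1, 3, 4]


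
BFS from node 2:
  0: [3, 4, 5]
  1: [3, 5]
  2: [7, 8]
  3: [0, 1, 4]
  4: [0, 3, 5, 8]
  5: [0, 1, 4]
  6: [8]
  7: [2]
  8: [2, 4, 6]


Visit 2, enqueue [7, 8]
Visit 7, enqueue []
Visit 8, enqueue [4, 6]
Visit 4, enqueue [0, 3, 5]
Visit 6, enqueue []
Visit 0, enqueue []
Visit 3, enqueue [1]
Visit 5, enqueue []
Visit 1, enqueue []

BFS order: [2, 7, 8, 4, 6, 0, 3, 5, 1]


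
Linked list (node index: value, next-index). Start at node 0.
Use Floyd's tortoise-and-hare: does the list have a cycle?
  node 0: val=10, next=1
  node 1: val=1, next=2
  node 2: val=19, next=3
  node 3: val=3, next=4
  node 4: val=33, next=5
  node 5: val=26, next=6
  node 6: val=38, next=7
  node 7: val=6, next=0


Floyd's tortoise (slow, +1) and hare (fast, +2):
  init: slow=0, fast=0
  step 1: slow=1, fast=2
  step 2: slow=2, fast=4
  step 3: slow=3, fast=6
  step 4: slow=4, fast=0
  step 5: slow=5, fast=2
  step 6: slow=6, fast=4
  step 7: slow=7, fast=6
  step 8: slow=0, fast=0
  slow == fast at node 0: cycle detected

Cycle: yes


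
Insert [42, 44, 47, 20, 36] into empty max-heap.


Insert 42: [42]
Insert 44: [44, 42]
Insert 47: [47, 42, 44]
Insert 20: [47, 42, 44, 20]
Insert 36: [47, 42, 44, 20, 36]

Final heap: [47, 42, 44, 20, 36]


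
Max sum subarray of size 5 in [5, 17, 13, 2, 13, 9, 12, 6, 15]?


[0:5]: 50
[1:6]: 54
[2:7]: 49
[3:8]: 42
[4:9]: 55

Max: 55 at [4:9]


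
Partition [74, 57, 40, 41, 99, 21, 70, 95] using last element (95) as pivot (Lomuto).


Pivot: 95
  74 <= 95: advance i (no swap)
  57 <= 95: advance i (no swap)
  40 <= 95: advance i (no swap)
  41 <= 95: advance i (no swap)
  21 <= 95: swap -> [74, 57, 40, 41, 21, 99, 70, 95]
  70 <= 95: swap -> [74, 57, 40, 41, 21, 70, 99, 95]
Place pivot at 6: [74, 57, 40, 41, 21, 70, 95, 99]

Partitioned: [74, 57, 40, 41, 21, 70, 95, 99]


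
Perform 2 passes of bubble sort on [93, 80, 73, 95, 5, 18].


Initial: [93, 80, 73, 95, 5, 18]
Pass 1: [80, 73, 93, 5, 18, 95] (4 swaps)
Pass 2: [73, 80, 5, 18, 93, 95] (3 swaps)

After 2 passes: [73, 80, 5, 18, 93, 95]


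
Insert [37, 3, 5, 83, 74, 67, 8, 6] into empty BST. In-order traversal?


Insert 37: root
Insert 3: L from 37
Insert 5: L from 37 -> R from 3
Insert 83: R from 37
Insert 74: R from 37 -> L from 83
Insert 67: R from 37 -> L from 83 -> L from 74
Insert 8: L from 37 -> R from 3 -> R from 5
Insert 6: L from 37 -> R from 3 -> R from 5 -> L from 8

In-order: [3, 5, 6, 8, 37, 67, 74, 83]


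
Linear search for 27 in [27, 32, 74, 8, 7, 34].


i=0: 27==27 found!

Found at 0, 1 comps


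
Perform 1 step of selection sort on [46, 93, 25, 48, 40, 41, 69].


Initial: [46, 93, 25, 48, 40, 41, 69]
Step 1: min=25 at 2
  Swap: [25, 93, 46, 48, 40, 41, 69]

After 1 step: [25, 93, 46, 48, 40, 41, 69]


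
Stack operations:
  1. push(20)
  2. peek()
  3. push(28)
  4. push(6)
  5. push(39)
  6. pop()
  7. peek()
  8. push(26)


push(20) -> [20]
peek()->20
push(28) -> [20, 28]
push(6) -> [20, 28, 6]
push(39) -> [20, 28, 6, 39]
pop()->39, [20, 28, 6]
peek()->6
push(26) -> [20, 28, 6, 26]

Final stack: [20, 28, 6, 26]


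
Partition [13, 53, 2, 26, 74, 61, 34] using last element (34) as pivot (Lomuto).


Pivot: 34
  13 <= 34: advance i (no swap)
  2 <= 34: swap -> [13, 2, 53, 26, 74, 61, 34]
  26 <= 34: swap -> [13, 2, 26, 53, 74, 61, 34]
Place pivot at 3: [13, 2, 26, 34, 74, 61, 53]

Partitioned: [13, 2, 26, 34, 74, 61, 53]


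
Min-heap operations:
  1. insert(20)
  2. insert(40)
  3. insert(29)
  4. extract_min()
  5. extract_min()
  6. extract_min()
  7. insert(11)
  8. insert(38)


insert(20) -> [20]
insert(40) -> [20, 40]
insert(29) -> [20, 40, 29]
extract_min()->20, [29, 40]
extract_min()->29, [40]
extract_min()->40, []
insert(11) -> [11]
insert(38) -> [11, 38]

Final heap: [11, 38]


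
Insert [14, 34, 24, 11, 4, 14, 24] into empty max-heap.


Insert 14: [14]
Insert 34: [34, 14]
Insert 24: [34, 14, 24]
Insert 11: [34, 14, 24, 11]
Insert 4: [34, 14, 24, 11, 4]
Insert 14: [34, 14, 24, 11, 4, 14]
Insert 24: [34, 14, 24, 11, 4, 14, 24]

Final heap: [34, 14, 24, 11, 4, 14, 24]


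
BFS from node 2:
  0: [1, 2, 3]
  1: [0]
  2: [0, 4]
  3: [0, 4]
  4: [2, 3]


Visit 2, enqueue [0, 4]
Visit 0, enqueue [1, 3]
Visit 4, enqueue []
Visit 1, enqueue []
Visit 3, enqueue []

BFS order: [2, 0, 4, 1, 3]


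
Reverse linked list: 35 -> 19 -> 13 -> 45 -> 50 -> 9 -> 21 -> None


Step 1: curr=35, set curr.next=prev(None) | reversed so far: 35
Step 2: curr=19, set curr.next=prev(35) | reversed so far: 19 -> 35
Step 3: curr=13, set curr.next=prev(19) | reversed so far: 13 -> 19 -> 35
Step 4: curr=45, set curr.next=prev(13) | reversed so far: 45 -> 13 -> 19 -> 35
Step 5: curr=50, set curr.next=prev(45) | reversed so far: 50 -> 45 -> 13 -> 19 -> 35
Step 6: curr=9, set curr.next=prev(50) | reversed so far: 9 -> 50 -> 45 -> 13 -> 19 -> 35
Step 7: curr=21, set curr.next=prev(9) | reversed so far: 21 -> 9 -> 50 -> 45 -> 13 -> 19 -> 35

21 -> 9 -> 50 -> 45 -> 13 -> 19 -> 35 -> None


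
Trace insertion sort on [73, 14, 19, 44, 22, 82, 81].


Initial: [73, 14, 19, 44, 22, 82, 81]
Insert 14: [14, 73, 19, 44, 22, 82, 81]
Insert 19: [14, 19, 73, 44, 22, 82, 81]
Insert 44: [14, 19, 44, 73, 22, 82, 81]
Insert 22: [14, 19, 22, 44, 73, 82, 81]
Insert 82: [14, 19, 22, 44, 73, 82, 81]
Insert 81: [14, 19, 22, 44, 73, 81, 82]

Sorted: [14, 19, 22, 44, 73, 81, 82]


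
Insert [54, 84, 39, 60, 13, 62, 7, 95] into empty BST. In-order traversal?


Insert 54: root
Insert 84: R from 54
Insert 39: L from 54
Insert 60: R from 54 -> L from 84
Insert 13: L from 54 -> L from 39
Insert 62: R from 54 -> L from 84 -> R from 60
Insert 7: L from 54 -> L from 39 -> L from 13
Insert 95: R from 54 -> R from 84

In-order: [7, 13, 39, 54, 60, 62, 84, 95]


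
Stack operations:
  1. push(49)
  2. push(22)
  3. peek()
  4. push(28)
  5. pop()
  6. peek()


push(49) -> [49]
push(22) -> [49, 22]
peek()->22
push(28) -> [49, 22, 28]
pop()->28, [49, 22]
peek()->22

Final stack: [49, 22]


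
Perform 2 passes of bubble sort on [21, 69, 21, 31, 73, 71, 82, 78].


Initial: [21, 69, 21, 31, 73, 71, 82, 78]
Pass 1: [21, 21, 31, 69, 71, 73, 78, 82] (4 swaps)
Pass 2: [21, 21, 31, 69, 71, 73, 78, 82] (0 swaps)

After 2 passes: [21, 21, 31, 69, 71, 73, 78, 82]


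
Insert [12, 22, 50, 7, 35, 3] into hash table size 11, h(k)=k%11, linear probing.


Insert 12: h=1 -> slot 1
Insert 22: h=0 -> slot 0
Insert 50: h=6 -> slot 6
Insert 7: h=7 -> slot 7
Insert 35: h=2 -> slot 2
Insert 3: h=3 -> slot 3

Table: [22, 12, 35, 3, None, None, 50, 7, None, None, None]


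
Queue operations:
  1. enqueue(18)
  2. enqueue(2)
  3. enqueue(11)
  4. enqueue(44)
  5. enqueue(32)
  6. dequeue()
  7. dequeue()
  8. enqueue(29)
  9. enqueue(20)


enqueue(18) -> [18]
enqueue(2) -> [18, 2]
enqueue(11) -> [18, 2, 11]
enqueue(44) -> [18, 2, 11, 44]
enqueue(32) -> [18, 2, 11, 44, 32]
dequeue()->18, [2, 11, 44, 32]
dequeue()->2, [11, 44, 32]
enqueue(29) -> [11, 44, 32, 29]
enqueue(20) -> [11, 44, 32, 29, 20]

Final queue: [11, 44, 32, 29, 20]


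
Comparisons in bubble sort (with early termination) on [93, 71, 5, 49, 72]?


Algorithm: bubble sort (with early termination)
Input: [93, 71, 5, 49, 72]
Sorted: [5, 49, 71, 72, 93]

9


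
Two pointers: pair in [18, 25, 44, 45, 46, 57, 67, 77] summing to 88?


lo=0(18)+hi=7(77)=95
lo=0(18)+hi=6(67)=85
lo=1(25)+hi=6(67)=92
lo=1(25)+hi=5(57)=82
lo=2(44)+hi=5(57)=101
lo=2(44)+hi=4(46)=90
lo=2(44)+hi=3(45)=89

No pair found


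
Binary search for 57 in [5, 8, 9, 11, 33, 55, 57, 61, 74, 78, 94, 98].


Step 1: lo=0, hi=11, mid=5, val=55
Step 2: lo=6, hi=11, mid=8, val=74
Step 3: lo=6, hi=7, mid=6, val=57

Found at index 6


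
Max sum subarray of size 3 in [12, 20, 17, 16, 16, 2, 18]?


[0:3]: 49
[1:4]: 53
[2:5]: 49
[3:6]: 34
[4:7]: 36

Max: 53 at [1:4]


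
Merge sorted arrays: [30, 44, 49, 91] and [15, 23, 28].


Take 15 from B
Take 23 from B
Take 28 from B

Merged: [15, 23, 28, 30, 44, 49, 91]


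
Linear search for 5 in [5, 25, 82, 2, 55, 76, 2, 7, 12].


i=0: 5==5 found!

Found at 0, 1 comps


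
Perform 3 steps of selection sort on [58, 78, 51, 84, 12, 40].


Initial: [58, 78, 51, 84, 12, 40]
Step 1: min=12 at 4
  Swap: [12, 78, 51, 84, 58, 40]
Step 2: min=40 at 5
  Swap: [12, 40, 51, 84, 58, 78]
Step 3: min=51 at 2
  Swap: [12, 40, 51, 84, 58, 78]

After 3 steps: [12, 40, 51, 84, 58, 78]


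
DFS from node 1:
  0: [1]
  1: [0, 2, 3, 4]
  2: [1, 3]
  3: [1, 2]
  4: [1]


Visit 1, push [4, 3, 2, 0]
Visit 0, push []
Visit 2, push [3]
Visit 3, push []
Visit 4, push []

DFS order: [1, 0, 2, 3, 4]


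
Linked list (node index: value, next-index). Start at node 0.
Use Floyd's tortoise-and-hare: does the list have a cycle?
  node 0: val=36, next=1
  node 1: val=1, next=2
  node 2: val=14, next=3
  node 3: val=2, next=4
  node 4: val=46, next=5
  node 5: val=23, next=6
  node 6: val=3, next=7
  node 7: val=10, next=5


Floyd's tortoise (slow, +1) and hare (fast, +2):
  init: slow=0, fast=0
  step 1: slow=1, fast=2
  step 2: slow=2, fast=4
  step 3: slow=3, fast=6
  step 4: slow=4, fast=5
  step 5: slow=5, fast=7
  step 6: slow=6, fast=6
  slow == fast at node 6: cycle detected

Cycle: yes


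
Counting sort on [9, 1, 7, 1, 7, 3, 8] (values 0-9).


Input: [9, 1, 7, 1, 7, 3, 8]
Counts: [0, 2, 0, 1, 0, 0, 0, 2, 1, 1]

Sorted: [1, 1, 3, 7, 7, 8, 9]


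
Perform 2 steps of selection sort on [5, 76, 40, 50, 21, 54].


Initial: [5, 76, 40, 50, 21, 54]
Step 1: min=5 at 0
  Swap: [5, 76, 40, 50, 21, 54]
Step 2: min=21 at 4
  Swap: [5, 21, 40, 50, 76, 54]

After 2 steps: [5, 21, 40, 50, 76, 54]


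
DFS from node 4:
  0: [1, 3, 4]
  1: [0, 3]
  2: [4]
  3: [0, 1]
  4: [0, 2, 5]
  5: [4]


Visit 4, push [5, 2, 0]
Visit 0, push [3, 1]
Visit 1, push [3]
Visit 3, push []
Visit 2, push []
Visit 5, push []

DFS order: [4, 0, 1, 3, 2, 5]


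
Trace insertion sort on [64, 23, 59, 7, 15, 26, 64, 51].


Initial: [64, 23, 59, 7, 15, 26, 64, 51]
Insert 23: [23, 64, 59, 7, 15, 26, 64, 51]
Insert 59: [23, 59, 64, 7, 15, 26, 64, 51]
Insert 7: [7, 23, 59, 64, 15, 26, 64, 51]
Insert 15: [7, 15, 23, 59, 64, 26, 64, 51]
Insert 26: [7, 15, 23, 26, 59, 64, 64, 51]
Insert 64: [7, 15, 23, 26, 59, 64, 64, 51]
Insert 51: [7, 15, 23, 26, 51, 59, 64, 64]

Sorted: [7, 15, 23, 26, 51, 59, 64, 64]


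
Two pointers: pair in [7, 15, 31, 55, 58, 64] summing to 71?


lo=0(7)+hi=5(64)=71

Yes: 7+64=71


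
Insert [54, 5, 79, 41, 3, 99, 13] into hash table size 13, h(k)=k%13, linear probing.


Insert 54: h=2 -> slot 2
Insert 5: h=5 -> slot 5
Insert 79: h=1 -> slot 1
Insert 41: h=2, 1 probes -> slot 3
Insert 3: h=3, 1 probes -> slot 4
Insert 99: h=8 -> slot 8
Insert 13: h=0 -> slot 0

Table: [13, 79, 54, 41, 3, 5, None, None, 99, None, None, None, None]


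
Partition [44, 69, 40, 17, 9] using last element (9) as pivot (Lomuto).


Pivot: 9
Place pivot at 0: [9, 69, 40, 17, 44]

Partitioned: [9, 69, 40, 17, 44]


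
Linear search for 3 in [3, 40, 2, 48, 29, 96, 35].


i=0: 3==3 found!

Found at 0, 1 comps


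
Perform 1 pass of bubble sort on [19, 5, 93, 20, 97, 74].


Initial: [19, 5, 93, 20, 97, 74]
Pass 1: [5, 19, 20, 93, 74, 97] (3 swaps)

After 1 pass: [5, 19, 20, 93, 74, 97]


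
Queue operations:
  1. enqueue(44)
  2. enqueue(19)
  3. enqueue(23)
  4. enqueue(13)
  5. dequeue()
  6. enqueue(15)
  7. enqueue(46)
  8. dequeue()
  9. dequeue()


enqueue(44) -> [44]
enqueue(19) -> [44, 19]
enqueue(23) -> [44, 19, 23]
enqueue(13) -> [44, 19, 23, 13]
dequeue()->44, [19, 23, 13]
enqueue(15) -> [19, 23, 13, 15]
enqueue(46) -> [19, 23, 13, 15, 46]
dequeue()->19, [23, 13, 15, 46]
dequeue()->23, [13, 15, 46]

Final queue: [13, 15, 46]


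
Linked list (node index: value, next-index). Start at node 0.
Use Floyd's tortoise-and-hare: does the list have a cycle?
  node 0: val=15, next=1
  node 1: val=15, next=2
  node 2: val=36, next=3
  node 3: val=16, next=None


Floyd's tortoise (slow, +1) and hare (fast, +2):
  init: slow=0, fast=0
  step 1: slow=1, fast=2
  step 2: fast 2->3->None, no cycle

Cycle: no


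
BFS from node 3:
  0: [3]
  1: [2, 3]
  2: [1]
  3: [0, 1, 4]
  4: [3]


Visit 3, enqueue [0, 1, 4]
Visit 0, enqueue []
Visit 1, enqueue [2]
Visit 4, enqueue []
Visit 2, enqueue []

BFS order: [3, 0, 1, 4, 2]


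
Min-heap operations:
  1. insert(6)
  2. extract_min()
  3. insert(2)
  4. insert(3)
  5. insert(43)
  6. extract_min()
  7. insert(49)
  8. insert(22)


insert(6) -> [6]
extract_min()->6, []
insert(2) -> [2]
insert(3) -> [2, 3]
insert(43) -> [2, 3, 43]
extract_min()->2, [3, 43]
insert(49) -> [3, 43, 49]
insert(22) -> [3, 22, 49, 43]

Final heap: [3, 22, 49, 43]


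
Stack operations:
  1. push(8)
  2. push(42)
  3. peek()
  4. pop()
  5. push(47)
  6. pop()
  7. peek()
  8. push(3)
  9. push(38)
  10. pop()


push(8) -> [8]
push(42) -> [8, 42]
peek()->42
pop()->42, [8]
push(47) -> [8, 47]
pop()->47, [8]
peek()->8
push(3) -> [8, 3]
push(38) -> [8, 3, 38]
pop()->38, [8, 3]

Final stack: [8, 3]


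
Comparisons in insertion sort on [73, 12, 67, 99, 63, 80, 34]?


Algorithm: insertion sort
Input: [73, 12, 67, 99, 63, 80, 34]
Sorted: [12, 34, 63, 67, 73, 80, 99]

16


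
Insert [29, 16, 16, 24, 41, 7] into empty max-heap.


Insert 29: [29]
Insert 16: [29, 16]
Insert 16: [29, 16, 16]
Insert 24: [29, 24, 16, 16]
Insert 41: [41, 29, 16, 16, 24]
Insert 7: [41, 29, 16, 16, 24, 7]

Final heap: [41, 29, 16, 16, 24, 7]


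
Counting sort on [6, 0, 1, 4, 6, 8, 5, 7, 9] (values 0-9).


Input: [6, 0, 1, 4, 6, 8, 5, 7, 9]
Counts: [1, 1, 0, 0, 1, 1, 2, 1, 1, 1]

Sorted: [0, 1, 4, 5, 6, 6, 7, 8, 9]


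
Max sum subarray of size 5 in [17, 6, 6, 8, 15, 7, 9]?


[0:5]: 52
[1:6]: 42
[2:7]: 45

Max: 52 at [0:5]


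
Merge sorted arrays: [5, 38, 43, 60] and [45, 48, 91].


Take 5 from A
Take 38 from A
Take 43 from A
Take 45 from B
Take 48 from B
Take 60 from A

Merged: [5, 38, 43, 45, 48, 60, 91]


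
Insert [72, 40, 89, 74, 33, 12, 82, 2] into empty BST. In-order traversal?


Insert 72: root
Insert 40: L from 72
Insert 89: R from 72
Insert 74: R from 72 -> L from 89
Insert 33: L from 72 -> L from 40
Insert 12: L from 72 -> L from 40 -> L from 33
Insert 82: R from 72 -> L from 89 -> R from 74
Insert 2: L from 72 -> L from 40 -> L from 33 -> L from 12

In-order: [2, 12, 33, 40, 72, 74, 82, 89]


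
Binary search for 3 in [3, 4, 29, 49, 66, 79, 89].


Step 1: lo=0, hi=6, mid=3, val=49
Step 2: lo=0, hi=2, mid=1, val=4
Step 3: lo=0, hi=0, mid=0, val=3

Found at index 0


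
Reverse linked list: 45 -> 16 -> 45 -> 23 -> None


Step 1: curr=45, set curr.next=prev(None) | reversed so far: 45
Step 2: curr=16, set curr.next=prev(45) | reversed so far: 16 -> 45
Step 3: curr=45, set curr.next=prev(16) | reversed so far: 45 -> 16 -> 45
Step 4: curr=23, set curr.next=prev(45) | reversed so far: 23 -> 45 -> 16 -> 45

23 -> 45 -> 16 -> 45 -> None


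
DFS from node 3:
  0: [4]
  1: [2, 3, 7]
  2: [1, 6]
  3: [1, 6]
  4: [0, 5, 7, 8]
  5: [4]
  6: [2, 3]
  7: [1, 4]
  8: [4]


Visit 3, push [6, 1]
Visit 1, push [7, 2]
Visit 2, push [6]
Visit 6, push []
Visit 7, push [4]
Visit 4, push [8, 5, 0]
Visit 0, push []
Visit 5, push []
Visit 8, push []

DFS order: [3, 1, 2, 6, 7, 4, 0, 5, 8]


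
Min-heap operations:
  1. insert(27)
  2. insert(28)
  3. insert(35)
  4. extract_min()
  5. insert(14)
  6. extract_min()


insert(27) -> [27]
insert(28) -> [27, 28]
insert(35) -> [27, 28, 35]
extract_min()->27, [28, 35]
insert(14) -> [14, 35, 28]
extract_min()->14, [28, 35]

Final heap: [28, 35]


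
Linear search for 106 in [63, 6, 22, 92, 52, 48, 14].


i=0: 63!=106
i=1: 6!=106
i=2: 22!=106
i=3: 92!=106
i=4: 52!=106
i=5: 48!=106
i=6: 14!=106

Not found, 7 comps


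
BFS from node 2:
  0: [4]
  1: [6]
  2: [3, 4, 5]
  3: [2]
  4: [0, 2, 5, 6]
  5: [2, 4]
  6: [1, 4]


Visit 2, enqueue [3, 4, 5]
Visit 3, enqueue []
Visit 4, enqueue [0, 6]
Visit 5, enqueue []
Visit 0, enqueue []
Visit 6, enqueue [1]
Visit 1, enqueue []

BFS order: [2, 3, 4, 5, 0, 6, 1]


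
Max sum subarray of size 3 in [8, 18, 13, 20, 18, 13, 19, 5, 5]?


[0:3]: 39
[1:4]: 51
[2:5]: 51
[3:6]: 51
[4:7]: 50
[5:8]: 37
[6:9]: 29

Max: 51 at [1:4]


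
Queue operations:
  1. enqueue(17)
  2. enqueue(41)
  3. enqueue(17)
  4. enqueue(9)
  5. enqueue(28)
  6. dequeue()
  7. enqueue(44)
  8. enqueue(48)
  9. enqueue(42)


enqueue(17) -> [17]
enqueue(41) -> [17, 41]
enqueue(17) -> [17, 41, 17]
enqueue(9) -> [17, 41, 17, 9]
enqueue(28) -> [17, 41, 17, 9, 28]
dequeue()->17, [41, 17, 9, 28]
enqueue(44) -> [41, 17, 9, 28, 44]
enqueue(48) -> [41, 17, 9, 28, 44, 48]
enqueue(42) -> [41, 17, 9, 28, 44, 48, 42]

Final queue: [41, 17, 9, 28, 44, 48, 42]


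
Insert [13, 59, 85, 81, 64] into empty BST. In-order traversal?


Insert 13: root
Insert 59: R from 13
Insert 85: R from 13 -> R from 59
Insert 81: R from 13 -> R from 59 -> L from 85
Insert 64: R from 13 -> R from 59 -> L from 85 -> L from 81

In-order: [13, 59, 64, 81, 85]


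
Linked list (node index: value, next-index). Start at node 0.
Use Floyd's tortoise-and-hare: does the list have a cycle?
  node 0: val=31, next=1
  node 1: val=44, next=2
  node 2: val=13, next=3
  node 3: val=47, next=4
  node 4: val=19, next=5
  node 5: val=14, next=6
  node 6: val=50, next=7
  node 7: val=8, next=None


Floyd's tortoise (slow, +1) and hare (fast, +2):
  init: slow=0, fast=0
  step 1: slow=1, fast=2
  step 2: slow=2, fast=4
  step 3: slow=3, fast=6
  step 4: fast 6->7->None, no cycle

Cycle: no


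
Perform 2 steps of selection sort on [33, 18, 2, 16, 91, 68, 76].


Initial: [33, 18, 2, 16, 91, 68, 76]
Step 1: min=2 at 2
  Swap: [2, 18, 33, 16, 91, 68, 76]
Step 2: min=16 at 3
  Swap: [2, 16, 33, 18, 91, 68, 76]

After 2 steps: [2, 16, 33, 18, 91, 68, 76]


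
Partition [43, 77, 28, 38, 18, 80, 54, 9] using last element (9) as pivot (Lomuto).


Pivot: 9
Place pivot at 0: [9, 77, 28, 38, 18, 80, 54, 43]

Partitioned: [9, 77, 28, 38, 18, 80, 54, 43]


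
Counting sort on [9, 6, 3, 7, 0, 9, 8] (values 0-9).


Input: [9, 6, 3, 7, 0, 9, 8]
Counts: [1, 0, 0, 1, 0, 0, 1, 1, 1, 2]

Sorted: [0, 3, 6, 7, 8, 9, 9]


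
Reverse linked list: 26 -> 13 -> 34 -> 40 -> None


Step 1: curr=26, set curr.next=prev(None) | reversed so far: 26
Step 2: curr=13, set curr.next=prev(26) | reversed so far: 13 -> 26
Step 3: curr=34, set curr.next=prev(13) | reversed so far: 34 -> 13 -> 26
Step 4: curr=40, set curr.next=prev(34) | reversed so far: 40 -> 34 -> 13 -> 26

40 -> 34 -> 13 -> 26 -> None


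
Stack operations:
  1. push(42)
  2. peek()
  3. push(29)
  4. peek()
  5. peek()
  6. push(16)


push(42) -> [42]
peek()->42
push(29) -> [42, 29]
peek()->29
peek()->29
push(16) -> [42, 29, 16]

Final stack: [42, 29, 16]


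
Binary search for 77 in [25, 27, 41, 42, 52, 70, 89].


Step 1: lo=0, hi=6, mid=3, val=42
Step 2: lo=4, hi=6, mid=5, val=70
Step 3: lo=6, hi=6, mid=6, val=89

Not found


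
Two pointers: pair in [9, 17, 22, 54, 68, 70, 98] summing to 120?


lo=0(9)+hi=6(98)=107
lo=1(17)+hi=6(98)=115
lo=2(22)+hi=6(98)=120

Yes: 22+98=120


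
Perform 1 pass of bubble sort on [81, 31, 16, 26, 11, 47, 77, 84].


Initial: [81, 31, 16, 26, 11, 47, 77, 84]
Pass 1: [31, 16, 26, 11, 47, 77, 81, 84] (6 swaps)

After 1 pass: [31, 16, 26, 11, 47, 77, 81, 84]


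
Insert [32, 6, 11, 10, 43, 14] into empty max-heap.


Insert 32: [32]
Insert 6: [32, 6]
Insert 11: [32, 6, 11]
Insert 10: [32, 10, 11, 6]
Insert 43: [43, 32, 11, 6, 10]
Insert 14: [43, 32, 14, 6, 10, 11]

Final heap: [43, 32, 14, 6, 10, 11]


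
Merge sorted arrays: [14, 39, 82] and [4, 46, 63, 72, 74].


Take 4 from B
Take 14 from A
Take 39 from A
Take 46 from B
Take 63 from B
Take 72 from B
Take 74 from B

Merged: [4, 14, 39, 46, 63, 72, 74, 82]


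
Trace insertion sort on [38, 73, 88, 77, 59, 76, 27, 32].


Initial: [38, 73, 88, 77, 59, 76, 27, 32]
Insert 73: [38, 73, 88, 77, 59, 76, 27, 32]
Insert 88: [38, 73, 88, 77, 59, 76, 27, 32]
Insert 77: [38, 73, 77, 88, 59, 76, 27, 32]
Insert 59: [38, 59, 73, 77, 88, 76, 27, 32]
Insert 76: [38, 59, 73, 76, 77, 88, 27, 32]
Insert 27: [27, 38, 59, 73, 76, 77, 88, 32]
Insert 32: [27, 32, 38, 59, 73, 76, 77, 88]

Sorted: [27, 32, 38, 59, 73, 76, 77, 88]


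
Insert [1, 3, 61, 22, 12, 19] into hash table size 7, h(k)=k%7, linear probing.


Insert 1: h=1 -> slot 1
Insert 3: h=3 -> slot 3
Insert 61: h=5 -> slot 5
Insert 22: h=1, 1 probes -> slot 2
Insert 12: h=5, 1 probes -> slot 6
Insert 19: h=5, 2 probes -> slot 0

Table: [19, 1, 22, 3, None, 61, 12]


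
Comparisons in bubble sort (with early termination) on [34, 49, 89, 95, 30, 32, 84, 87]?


Algorithm: bubble sort (with early termination)
Input: [34, 49, 89, 95, 30, 32, 84, 87]
Sorted: [30, 32, 34, 49, 84, 87, 89, 95]

25


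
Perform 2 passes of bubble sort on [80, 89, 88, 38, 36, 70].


Initial: [80, 89, 88, 38, 36, 70]
Pass 1: [80, 88, 38, 36, 70, 89] (4 swaps)
Pass 2: [80, 38, 36, 70, 88, 89] (3 swaps)

After 2 passes: [80, 38, 36, 70, 88, 89]


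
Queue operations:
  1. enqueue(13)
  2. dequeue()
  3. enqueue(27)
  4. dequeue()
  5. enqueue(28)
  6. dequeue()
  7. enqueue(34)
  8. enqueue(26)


enqueue(13) -> [13]
dequeue()->13, []
enqueue(27) -> [27]
dequeue()->27, []
enqueue(28) -> [28]
dequeue()->28, []
enqueue(34) -> [34]
enqueue(26) -> [34, 26]

Final queue: [34, 26]


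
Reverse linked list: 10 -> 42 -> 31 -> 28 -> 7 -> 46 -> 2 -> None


Step 1: curr=10, set curr.next=prev(None) | reversed so far: 10
Step 2: curr=42, set curr.next=prev(10) | reversed so far: 42 -> 10
Step 3: curr=31, set curr.next=prev(42) | reversed so far: 31 -> 42 -> 10
Step 4: curr=28, set curr.next=prev(31) | reversed so far: 28 -> 31 -> 42 -> 10
Step 5: curr=7, set curr.next=prev(28) | reversed so far: 7 -> 28 -> 31 -> 42 -> 10
Step 6: curr=46, set curr.next=prev(7) | reversed so far: 46 -> 7 -> 28 -> 31 -> 42 -> 10
Step 7: curr=2, set curr.next=prev(46) | reversed so far: 2 -> 46 -> 7 -> 28 -> 31 -> 42 -> 10

2 -> 46 -> 7 -> 28 -> 31 -> 42 -> 10 -> None


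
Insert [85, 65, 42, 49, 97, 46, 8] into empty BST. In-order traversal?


Insert 85: root
Insert 65: L from 85
Insert 42: L from 85 -> L from 65
Insert 49: L from 85 -> L from 65 -> R from 42
Insert 97: R from 85
Insert 46: L from 85 -> L from 65 -> R from 42 -> L from 49
Insert 8: L from 85 -> L from 65 -> L from 42

In-order: [8, 42, 46, 49, 65, 85, 97]


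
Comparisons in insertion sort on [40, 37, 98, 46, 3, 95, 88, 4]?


Algorithm: insertion sort
Input: [40, 37, 98, 46, 3, 95, 88, 4]
Sorted: [3, 4, 37, 40, 46, 88, 95, 98]

20


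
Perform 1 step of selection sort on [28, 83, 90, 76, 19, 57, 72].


Initial: [28, 83, 90, 76, 19, 57, 72]
Step 1: min=19 at 4
  Swap: [19, 83, 90, 76, 28, 57, 72]

After 1 step: [19, 83, 90, 76, 28, 57, 72]


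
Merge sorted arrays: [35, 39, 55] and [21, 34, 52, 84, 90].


Take 21 from B
Take 34 from B
Take 35 from A
Take 39 from A
Take 52 from B
Take 55 from A

Merged: [21, 34, 35, 39, 52, 55, 84, 90]


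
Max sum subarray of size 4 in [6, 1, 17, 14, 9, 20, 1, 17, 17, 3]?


[0:4]: 38
[1:5]: 41
[2:6]: 60
[3:7]: 44
[4:8]: 47
[5:9]: 55
[6:10]: 38

Max: 60 at [2:6]


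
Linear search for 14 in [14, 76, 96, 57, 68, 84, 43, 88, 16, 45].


i=0: 14==14 found!

Found at 0, 1 comps


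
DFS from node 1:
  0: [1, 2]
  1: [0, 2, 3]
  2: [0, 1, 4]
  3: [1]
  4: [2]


Visit 1, push [3, 2, 0]
Visit 0, push [2]
Visit 2, push [4]
Visit 4, push []
Visit 3, push []

DFS order: [1, 0, 2, 4, 3]


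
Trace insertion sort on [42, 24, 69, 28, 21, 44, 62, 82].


Initial: [42, 24, 69, 28, 21, 44, 62, 82]
Insert 24: [24, 42, 69, 28, 21, 44, 62, 82]
Insert 69: [24, 42, 69, 28, 21, 44, 62, 82]
Insert 28: [24, 28, 42, 69, 21, 44, 62, 82]
Insert 21: [21, 24, 28, 42, 69, 44, 62, 82]
Insert 44: [21, 24, 28, 42, 44, 69, 62, 82]
Insert 62: [21, 24, 28, 42, 44, 62, 69, 82]
Insert 82: [21, 24, 28, 42, 44, 62, 69, 82]

Sorted: [21, 24, 28, 42, 44, 62, 69, 82]


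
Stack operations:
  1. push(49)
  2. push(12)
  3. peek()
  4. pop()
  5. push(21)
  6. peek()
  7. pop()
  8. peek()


push(49) -> [49]
push(12) -> [49, 12]
peek()->12
pop()->12, [49]
push(21) -> [49, 21]
peek()->21
pop()->21, [49]
peek()->49

Final stack: [49]


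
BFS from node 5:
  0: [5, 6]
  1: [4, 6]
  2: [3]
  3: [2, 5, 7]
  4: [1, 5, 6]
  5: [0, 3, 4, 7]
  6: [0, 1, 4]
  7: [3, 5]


Visit 5, enqueue [0, 3, 4, 7]
Visit 0, enqueue [6]
Visit 3, enqueue [2]
Visit 4, enqueue [1]
Visit 7, enqueue []
Visit 6, enqueue []
Visit 2, enqueue []
Visit 1, enqueue []

BFS order: [5, 0, 3, 4, 7, 6, 2, 1]


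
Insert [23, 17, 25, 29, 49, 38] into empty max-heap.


Insert 23: [23]
Insert 17: [23, 17]
Insert 25: [25, 17, 23]
Insert 29: [29, 25, 23, 17]
Insert 49: [49, 29, 23, 17, 25]
Insert 38: [49, 29, 38, 17, 25, 23]

Final heap: [49, 29, 38, 17, 25, 23]


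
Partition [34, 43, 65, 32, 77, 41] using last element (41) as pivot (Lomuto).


Pivot: 41
  34 <= 41: advance i (no swap)
  32 <= 41: swap -> [34, 32, 65, 43, 77, 41]
Place pivot at 2: [34, 32, 41, 43, 77, 65]

Partitioned: [34, 32, 41, 43, 77, 65]


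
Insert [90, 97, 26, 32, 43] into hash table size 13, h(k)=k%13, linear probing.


Insert 90: h=12 -> slot 12
Insert 97: h=6 -> slot 6
Insert 26: h=0 -> slot 0
Insert 32: h=6, 1 probes -> slot 7
Insert 43: h=4 -> slot 4

Table: [26, None, None, None, 43, None, 97, 32, None, None, None, None, 90]


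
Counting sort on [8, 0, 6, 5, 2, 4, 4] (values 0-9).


Input: [8, 0, 6, 5, 2, 4, 4]
Counts: [1, 0, 1, 0, 2, 1, 1, 0, 1, 0]

Sorted: [0, 2, 4, 4, 5, 6, 8]


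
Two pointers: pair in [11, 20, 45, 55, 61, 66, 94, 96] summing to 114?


lo=0(11)+hi=7(96)=107
lo=1(20)+hi=7(96)=116
lo=1(20)+hi=6(94)=114

Yes: 20+94=114


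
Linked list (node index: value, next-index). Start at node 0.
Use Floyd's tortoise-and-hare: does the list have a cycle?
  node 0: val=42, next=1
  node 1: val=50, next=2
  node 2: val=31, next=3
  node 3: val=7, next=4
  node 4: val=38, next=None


Floyd's tortoise (slow, +1) and hare (fast, +2):
  init: slow=0, fast=0
  step 1: slow=1, fast=2
  step 2: slow=2, fast=4
  step 3: fast -> None, no cycle

Cycle: no


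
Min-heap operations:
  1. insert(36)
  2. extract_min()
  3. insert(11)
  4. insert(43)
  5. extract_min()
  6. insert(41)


insert(36) -> [36]
extract_min()->36, []
insert(11) -> [11]
insert(43) -> [11, 43]
extract_min()->11, [43]
insert(41) -> [41, 43]

Final heap: [41, 43]


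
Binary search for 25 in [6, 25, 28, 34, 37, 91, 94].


Step 1: lo=0, hi=6, mid=3, val=34
Step 2: lo=0, hi=2, mid=1, val=25

Found at index 1


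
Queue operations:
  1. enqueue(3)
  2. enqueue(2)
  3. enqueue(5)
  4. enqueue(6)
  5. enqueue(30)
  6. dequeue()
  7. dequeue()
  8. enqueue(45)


enqueue(3) -> [3]
enqueue(2) -> [3, 2]
enqueue(5) -> [3, 2, 5]
enqueue(6) -> [3, 2, 5, 6]
enqueue(30) -> [3, 2, 5, 6, 30]
dequeue()->3, [2, 5, 6, 30]
dequeue()->2, [5, 6, 30]
enqueue(45) -> [5, 6, 30, 45]

Final queue: [5, 6, 30, 45]


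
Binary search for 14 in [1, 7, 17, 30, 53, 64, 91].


Step 1: lo=0, hi=6, mid=3, val=30
Step 2: lo=0, hi=2, mid=1, val=7
Step 3: lo=2, hi=2, mid=2, val=17

Not found


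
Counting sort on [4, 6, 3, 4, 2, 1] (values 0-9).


Input: [4, 6, 3, 4, 2, 1]
Counts: [0, 1, 1, 1, 2, 0, 1, 0, 0, 0]

Sorted: [1, 2, 3, 4, 4, 6]


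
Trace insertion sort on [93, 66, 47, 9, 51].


Initial: [93, 66, 47, 9, 51]
Insert 66: [66, 93, 47, 9, 51]
Insert 47: [47, 66, 93, 9, 51]
Insert 9: [9, 47, 66, 93, 51]
Insert 51: [9, 47, 51, 66, 93]

Sorted: [9, 47, 51, 66, 93]
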